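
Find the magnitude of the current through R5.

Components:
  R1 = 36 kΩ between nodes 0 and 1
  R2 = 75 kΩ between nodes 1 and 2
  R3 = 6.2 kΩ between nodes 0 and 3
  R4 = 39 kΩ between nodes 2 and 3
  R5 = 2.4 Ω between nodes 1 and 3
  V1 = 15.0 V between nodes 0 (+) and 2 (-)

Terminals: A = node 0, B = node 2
Nodal analysis, taking node 2 as the 0 V reference.
Source V1 fixes V_0 = 15 V.
KCL at each unknown node (sum of currents leaving = 0; resistances in Ω):
  Node 1: (V_1 - 15)/36000 + (V_1 - 0)/75000 + (V_1 - V_3)/2.4 = 0
  Node 3: (V_3 - 15)/6200 + (V_3 - 0)/39000 + (V_3 - V_1)/2.4 = 0
Collecting terms (coefficients in siemens):
  0.4167·V_1 - 0.4167·V_3 = 0.0004167
  0.4169·V_3 - 0.4167·V_1 = 0.002419
Determinant D = (0.4167)(0.4169) - (-0.4167)(-0.4167) = 0.00009503
V_1 = [(0.0004167)(0.4169) - (-0.4167)(0.002419)]/D = 12.44 V
V_3 = [(0.4167)(0.002419) - (0.0004167)(-0.4167)]/D = 12.44 V
I_R5 = (V_1 - V_3)/R5 = (12.44 - 12.44)/2.4 = -0.0000946 A
|I_R5| = 0.0000946 A

Final answer: |I_R5| = 9.46e-05 A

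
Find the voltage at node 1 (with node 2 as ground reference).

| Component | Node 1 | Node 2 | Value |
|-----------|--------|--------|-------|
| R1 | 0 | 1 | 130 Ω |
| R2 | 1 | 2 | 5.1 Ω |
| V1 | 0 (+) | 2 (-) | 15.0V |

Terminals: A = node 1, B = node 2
Nodal analysis, taking node 2 as the 0 V reference.
Source V1 fixes V_0 = 15 V.
KCL at each unknown node (sum of currents leaving = 0; resistances in Ω):
  Node 1: (V_1 - 15)/130 + (V_1 - 0)/5.1 = 0
Collecting terms: 0.2038 × V_1 = 0.1154  =>  V_1 = 0.5662 V
The requested potential is V_1 = 0.5662 V.

Final answer: V_1 = 0.5662 V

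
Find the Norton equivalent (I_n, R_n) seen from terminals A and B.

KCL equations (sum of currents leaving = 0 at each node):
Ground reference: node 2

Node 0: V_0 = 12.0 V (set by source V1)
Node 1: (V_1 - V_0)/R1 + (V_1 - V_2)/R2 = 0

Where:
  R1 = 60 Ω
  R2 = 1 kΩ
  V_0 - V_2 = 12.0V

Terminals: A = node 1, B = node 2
Find the Thévenin equivalent first; then I_n = V_th/R_th and R_n = R_th.
Step 1 — V_th is the open-circuit voltage V_A - V_B (nothing connected across the terminals).
Nodal analysis, taking node 2 as the 0 V reference.
Source V1 fixes V_0 = 12 V.
KCL at each unknown node (sum of currents leaving = 0; resistances in Ω):
  Node 1: (V_1 - 12)/60 + (V_1 - 0)/1000 = 0
Collecting terms: 0.01767 × V_1 = 0.2  =>  V_1 = 11.32 V
V_th = V_1 - V_2 = 11.32 - 0 = 11.32 V
Step 2 — R_th: zero the source — replace V1 by a short circuit (node 2 merges into node 0) — and find the resistance seen between A (node 1) and B (node 0).
Reduce the network between node 1 (A) and node 0 (B) by series/parallel combination:
  Rp1 = R1 ‖ R2 (parallel, both between nodes 0 and 1) = 1/(1/60 + 1/1000) = 56.6 Ω
R_th = 56.6 Ω
I_n = V_th/R_th = 11.32/56.6 = 0.2 A, and R_n = R_th = 56.6 Ω

Final answer: I_n = 0.2 A, R_n = 56.6 Ω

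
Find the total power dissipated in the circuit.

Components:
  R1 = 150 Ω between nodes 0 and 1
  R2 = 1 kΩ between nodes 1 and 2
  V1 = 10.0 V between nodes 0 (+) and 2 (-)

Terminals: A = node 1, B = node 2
Nodal analysis, taking node 2 as the 0 V reference.
Source V1 fixes V_0 = 10 V.
KCL at each unknown node (sum of currents leaving = 0; resistances in Ω):
  Node 1: (V_1 - 10)/150 + (V_1 - 0)/1000 = 0
Collecting terms: 0.007667 × V_1 = 0.06667  =>  V_1 = 8.696 V
Power in each resistor, P = (ΔV)²/R:
  P_R1 = (10 - 8.696)²/150 = 0.01134 W
  P_R2 = (8.696 - 0)²/1000 = 0.07561 W
P_total = P_R1 + P_R2 = 0.08696 W

Final answer: 0.08696 W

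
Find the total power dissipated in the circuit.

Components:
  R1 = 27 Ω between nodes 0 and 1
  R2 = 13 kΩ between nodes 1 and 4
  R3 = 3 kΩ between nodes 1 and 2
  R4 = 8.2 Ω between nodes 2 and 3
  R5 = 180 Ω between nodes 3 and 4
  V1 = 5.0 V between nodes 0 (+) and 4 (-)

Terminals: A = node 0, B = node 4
Nodal analysis, taking node 4 as the 0 V reference.
Source V1 fixes V_0 = 5 V.
KCL at each unknown node (sum of currents leaving = 0; resistances in Ω):
  Node 1: (V_1 - 5)/27 + (V_1 - 0)/13000 + (V_1 - V_2)/3000 = 0
  Node 2: (V_2 - V_1)/3000 + (V_2 - V_3)/8.2 = 0
  Node 3: (V_3 - V_2)/8.2 + (V_3 - 0)/180 = 0
Collecting terms (coefficients in siemens):
  0.03745·V_1 - 0.0003333·V_2 = 0.1852
  0.1223·V_2 - 0.0003333·V_1 - 0.122·V_3 = 0
  0.1275·V_3 - 0.122·V_2 = 0
Solving these 3 simultaneous equations (Gaussian elimination) gives:
  V_1 = 4.948 V, V_2 = 0.2921 V, V_3 = 0.2793 V
Power in each resistor, P = (ΔV)²/R:
  P_R1 = (5 - 4.948)²/27 = 0.0001008 W
  P_R2 = (4.948 - 0)²/13000 = 0.001883 W
  P_R3 = (4.948 - 0.2921)²/3000 = 0.007225 W
  P_R4 = (0.2921 - 0.2793)²/8.2 = 0.00001975 W
  P_R5 = (0.2793 - 0)²/180 = 0.0004335 W
P_total = P_R1 + P_R2 + P_R3 + P_R4 + P_R5 = 0.009663 W

Final answer: 0.009663 W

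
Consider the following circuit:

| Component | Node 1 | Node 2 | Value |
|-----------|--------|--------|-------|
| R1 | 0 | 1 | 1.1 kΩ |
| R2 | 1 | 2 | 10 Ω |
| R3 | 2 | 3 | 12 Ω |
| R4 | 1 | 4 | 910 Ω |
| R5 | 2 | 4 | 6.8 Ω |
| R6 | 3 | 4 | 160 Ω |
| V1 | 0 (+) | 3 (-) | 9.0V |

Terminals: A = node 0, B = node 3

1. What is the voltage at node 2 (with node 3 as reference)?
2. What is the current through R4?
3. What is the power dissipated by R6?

Nodal analysis, taking node 3 as the 0 V reference.
Source V1 fixes V_0 = 9 V.
KCL at each unknown node (sum of currents leaving = 0; resistances in Ω):
  Node 1: (V_1 - 9)/1100 + (V_1 - V_2)/10 + (V_1 - V_4)/910 = 0
  Node 2: (V_2 - V_1)/10 + (V_2 - 0)/12 + (V_2 - V_4)/6.8 = 0
  Node 4: (V_4 - V_1)/910 + (V_4 - V_2)/6.8 + (V_4 - 0)/160 = 0
Collecting terms (coefficients in siemens):
  0.102·V_1 - 0.1·V_2 - 0.001099·V_4 = 0.008182
  0.3304·V_2 - 0.1·V_1 - 0.1471·V_4 = 0
  0.1544·V_4 - 0.001099·V_1 - 0.1471·V_2 = 0
Solving these 3 simultaneous equations (Gaussian elimination) gives:
  V_1 = 0.1692 V, V_2 = 0.08983 V, V_4 = 0.08676 V
Part 1:
  Read off the nodal solution: V_2 = 0.08983 V
Part 2:
  I_R4 = (V_1 - V_4)/R4 = (0.1692 - 0.08676)/910 = 0.0000906 A
  Magnitude: I_R4 = 0.0000906 A
Part 3:
  I_R6 = (V_3 - V_4)/R6 = (0 - 0.08676)/160 = -0.0005422 A
  P_R6 = I_R6² × R6 = (-0.0005422)² × 160 = 0.00004704 W

Final answers:
1. V_2 = 0.08983 V
2. I_R4 = 9.06e-05 A
3. P_R6 = 4.704e-05 W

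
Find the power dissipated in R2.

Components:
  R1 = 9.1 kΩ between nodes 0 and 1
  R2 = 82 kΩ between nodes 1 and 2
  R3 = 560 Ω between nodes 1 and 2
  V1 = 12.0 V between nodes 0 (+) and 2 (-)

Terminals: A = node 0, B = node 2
Nodal analysis, taking node 2 as the 0 V reference.
Source V1 fixes V_0 = 12 V.
KCL at each unknown node (sum of currents leaving = 0; resistances in Ω):
  Node 1: (V_1 - 12)/9100 + (V_1 - 0)/82000 + (V_1 - 0)/560 = 0
Collecting terms: 0.001908 × V_1 = 0.001319  =>  V_1 = 0.6912 V
I_R2 = (V_1 - V_2)/R2 = (0.6912 - 0)/82000 = 0.000008429 A
P_R2 = I_R2² × R2 = (0.000008429)² × 82000 = 0.000005826 W

Final answer: 5.826e-06 W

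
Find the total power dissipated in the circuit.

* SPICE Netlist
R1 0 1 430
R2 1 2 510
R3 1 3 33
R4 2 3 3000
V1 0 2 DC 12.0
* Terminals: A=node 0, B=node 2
Nodal analysis, taking node 2 as the 0 V reference.
Source V1 fixes V_0 = 12 V.
KCL at each unknown node (sum of currents leaving = 0; resistances in Ω):
  Node 1: (V_1 - 12)/430 + (V_1 - 0)/510 + (V_1 - V_3)/33 = 0
  Node 3: (V_3 - V_1)/33 + (V_3 - 0)/3000 = 0
Collecting terms (coefficients in siemens):
  0.03459·V_1 - 0.0303·V_3 = 0.02791
  0.03064·V_3 - 0.0303·V_1 = 0
Determinant D = (0.03459)(0.03064) - (-0.0303)(-0.0303) = 0.0001414
V_1 = [(0.02791)(0.03064) - (-0.0303)(0)]/D = 6.046 V
V_3 = [(0.03459)(0) - (0.02791)(-0.0303)]/D = 5.98 V
Power in each resistor, P = (ΔV)²/R:
  P_R1 = (12 - 6.046)²/430 = 0.08245 W
  P_R2 = (6.046 - 0)²/510 = 0.07167 W
  P_R3 = (6.046 - 5.98)²/33 = 0.0001311 W
  P_R4 = (0 - 5.98)²/3000 = 0.01192 W
P_total = P_R1 + P_R2 + P_R3 + P_R4 = 0.1662 W

Final answer: 0.1662 W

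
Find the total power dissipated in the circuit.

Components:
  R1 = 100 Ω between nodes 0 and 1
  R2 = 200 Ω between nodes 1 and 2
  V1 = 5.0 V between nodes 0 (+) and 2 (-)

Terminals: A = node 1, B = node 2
Nodal analysis, taking node 2 as the 0 V reference.
Source V1 fixes V_0 = 5 V.
KCL at each unknown node (sum of currents leaving = 0; resistances in Ω):
  Node 1: (V_1 - 5)/100 + (V_1 - 0)/200 = 0
Collecting terms: 0.015 × V_1 = 0.05  =>  V_1 = 3.333 V
Power in each resistor, P = (ΔV)²/R:
  P_R1 = (5 - 3.333)²/100 = 0.02778 W
  P_R2 = (3.333 - 0)²/200 = 0.05556 W
P_total = P_R1 + P_R2 = 0.08333 W

Final answer: 0.08333 W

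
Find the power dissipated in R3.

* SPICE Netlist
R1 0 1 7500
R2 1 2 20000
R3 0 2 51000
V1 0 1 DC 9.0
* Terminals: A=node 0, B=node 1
Nodal analysis, taking node 1 as the 0 V reference.
Source V1 fixes V_0 = 9 V.
KCL at each unknown node (sum of currents leaving = 0; resistances in Ω):
  Node 2: (V_2 - 0)/20000 + (V_2 - 9)/51000 = 0
Collecting terms: 0.00006961 × V_2 = 0.0001765  =>  V_2 = 2.535 V
I_R3 = (V_0 - V_2)/R3 = (9 - 2.535)/51000 = 0.0001268 A
P_R3 = I_R3² × R3 = (0.0001268)² × 51000 = 0.0008195 W

Final answer: 0.0008195 W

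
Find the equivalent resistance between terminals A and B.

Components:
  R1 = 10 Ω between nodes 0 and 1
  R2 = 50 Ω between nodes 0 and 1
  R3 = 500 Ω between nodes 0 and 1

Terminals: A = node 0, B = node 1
Reduce the network between node 0 (A) and node 1 (B) by series/parallel combination:
  Rp1 = R1 ‖ R2 ‖ R3 (parallel, all between nodes 0 and 1) = 1/(1/10 + 1/50 + 1/500) = 8.197 Ω
R_eq = 8.197 Ω

Final answer: 8.197 Ω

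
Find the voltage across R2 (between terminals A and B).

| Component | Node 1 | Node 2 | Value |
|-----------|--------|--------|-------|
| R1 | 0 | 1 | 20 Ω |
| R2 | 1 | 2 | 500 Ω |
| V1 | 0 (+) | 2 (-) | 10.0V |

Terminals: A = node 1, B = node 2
R1 and R2 are in series across V1 (node 0 → node 1 → node 2), and the output A–B is taken across R2, so this is a voltage divider.
Series current: I = V1/(R1 + R2) = 10/(20 + 500) = 10/520 = 0.01923 A
V_R2 = I × R2 = V1 × R2/(R1 + R2) = 10 × 500/520 = 9.615 V

Final answer: 9.615 V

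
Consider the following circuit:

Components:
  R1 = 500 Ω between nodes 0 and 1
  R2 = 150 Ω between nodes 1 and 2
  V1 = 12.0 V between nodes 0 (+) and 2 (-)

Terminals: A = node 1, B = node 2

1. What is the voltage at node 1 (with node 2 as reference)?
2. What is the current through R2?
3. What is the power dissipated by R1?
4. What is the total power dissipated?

Nodal analysis, taking node 2 as the 0 V reference.
Source V1 fixes V_0 = 12 V.
KCL at each unknown node (sum of currents leaving = 0; resistances in Ω):
  Node 1: (V_1 - 12)/500 + (V_1 - 0)/150 = 0
Collecting terms: 0.008667 × V_1 = 0.024  =>  V_1 = 2.769 V
Part 1:
  Read off the nodal solution: V_1 = 2.769 V
Part 2:
  I_R2 = (V_1 - V_2)/R2 = (2.769 - 0)/150 = 0.01846 A
  Magnitude: I_R2 = 0.01846 A
Part 3:
  I_R1 = (V_0 - V_1)/R1 = (12 - 2.769)/500 = 0.01846 A
  P_R1 = I_R1² × R1 = (0.01846)² × 500 = 0.1704 W
Part 4:
  Power in each resistor, P = (ΔV)²/R:
    P_R1 = (12 - 2.769)²/500 = 0.1704 W
    P_R2 = (2.769 - 0)²/150 = 0.05112 W
  P_total = P_R1 + P_R2 = 0.2215 W

Final answers:
1. V_1 = 2.769 V
2. I_R2 = 0.01846 A
3. P_R1 = 0.1704 W
4. P_total = 0.2215 W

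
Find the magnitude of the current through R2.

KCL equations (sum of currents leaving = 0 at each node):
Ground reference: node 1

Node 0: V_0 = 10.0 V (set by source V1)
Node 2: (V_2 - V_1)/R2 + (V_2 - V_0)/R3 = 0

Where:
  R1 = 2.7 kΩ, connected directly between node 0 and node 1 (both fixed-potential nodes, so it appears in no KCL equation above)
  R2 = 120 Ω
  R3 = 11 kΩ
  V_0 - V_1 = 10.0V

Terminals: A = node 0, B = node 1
Nodal analysis, taking node 1 as the 0 V reference.
Source V1 fixes V_0 = 10 V.
KCL at each unknown node (sum of currents leaving = 0; resistances in Ω):
  Node 2: (V_2 - 0)/120 + (V_2 - 10)/11000 = 0
Collecting terms: 0.008424 × V_2 = 0.0009091  =>  V_2 = 0.1079 V
I_R2 = (V_1 - V_2)/R2 = (0 - 0.1079)/120 = -0.0008993 A
|I_R2| = 0.0008993 A

Final answer: |I_R2| = 0.0008993 A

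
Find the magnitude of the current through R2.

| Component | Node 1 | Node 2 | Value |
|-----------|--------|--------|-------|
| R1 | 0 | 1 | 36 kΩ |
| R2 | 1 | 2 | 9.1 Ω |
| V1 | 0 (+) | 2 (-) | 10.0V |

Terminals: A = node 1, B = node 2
Nodal analysis, taking node 2 as the 0 V reference.
Source V1 fixes V_0 = 10 V.
KCL at each unknown node (sum of currents leaving = 0; resistances in Ω):
  Node 1: (V_1 - 10)/36000 + (V_1 - 0)/9.1 = 0
Collecting terms: 0.1099 × V_1 = 0.0002778  =>  V_1 = 0.002527 V
I_R2 = (V_1 - V_2)/R2 = (0.002527 - 0)/9.1 = 0.0002777 A
|I_R2| = 0.0002777 A

Final answer: |I_R2| = 0.0002777 A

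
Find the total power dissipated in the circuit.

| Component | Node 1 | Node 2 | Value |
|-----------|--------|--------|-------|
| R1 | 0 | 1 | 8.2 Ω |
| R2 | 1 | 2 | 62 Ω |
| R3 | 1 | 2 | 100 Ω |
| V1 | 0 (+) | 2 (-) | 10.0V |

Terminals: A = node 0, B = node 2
Nodal analysis, taking node 2 as the 0 V reference.
Source V1 fixes V_0 = 10 V.
KCL at each unknown node (sum of currents leaving = 0; resistances in Ω):
  Node 1: (V_1 - 10)/8.2 + (V_1 - 0)/62 + (V_1 - 0)/100 = 0
Collecting terms: 0.1481 × V_1 = 1.22  =>  V_1 = 8.235 V
Power in each resistor, P = (ΔV)²/R:
  P_R1 = (10 - 8.235)²/8.2 = 0.3797 W
  P_R2 = (8.235 - 0)²/62 = 1.094 W
  P_R3 = (8.235 - 0)²/100 = 0.6782 W
P_total = P_R1 + P_R2 + P_R3 = 2.152 W

Final answer: 2.152 W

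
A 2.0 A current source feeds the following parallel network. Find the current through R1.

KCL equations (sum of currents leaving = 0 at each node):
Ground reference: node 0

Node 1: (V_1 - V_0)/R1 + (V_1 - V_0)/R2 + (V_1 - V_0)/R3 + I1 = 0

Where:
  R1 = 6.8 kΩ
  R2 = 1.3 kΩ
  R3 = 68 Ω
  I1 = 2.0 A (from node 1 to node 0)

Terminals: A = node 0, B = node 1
All resistors sit directly between nodes 0 and 1, so they are in parallel and share one voltage V; the full source current 2 A splits among them.
1/R_par = 1/6800 + 1/1300 + 1/68 = 0.01562 S  =>  R_par = 64.01 Ω
V = I × R_par = 2 × 64.01 = 128 V
I_R1 = V/R1 = 128/6800 = 0.01883 A

Final answer: 0.01883 A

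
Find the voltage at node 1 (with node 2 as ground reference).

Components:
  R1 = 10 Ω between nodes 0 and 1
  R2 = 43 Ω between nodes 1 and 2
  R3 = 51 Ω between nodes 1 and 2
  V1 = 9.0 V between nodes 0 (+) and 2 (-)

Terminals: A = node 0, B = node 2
Nodal analysis, taking node 2 as the 0 V reference.
Source V1 fixes V_0 = 9 V.
KCL at each unknown node (sum of currents leaving = 0; resistances in Ω):
  Node 1: (V_1 - 9)/10 + (V_1 - 0)/43 + (V_1 - 0)/51 = 0
Collecting terms: 0.1429 × V_1 = 0.9  =>  V_1 = 6.3 V
The requested potential is V_1 = 6.3 V.

Final answer: V_1 = 6.3 V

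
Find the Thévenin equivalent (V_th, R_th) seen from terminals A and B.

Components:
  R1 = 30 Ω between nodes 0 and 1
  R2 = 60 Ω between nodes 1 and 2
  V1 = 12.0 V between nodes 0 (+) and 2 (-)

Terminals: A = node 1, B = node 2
Step 1 — V_th is the open-circuit voltage V_A - V_B (nothing connected across the terminals).
Nodal analysis, taking node 2 as the 0 V reference.
Source V1 fixes V_0 = 12 V.
KCL at each unknown node (sum of currents leaving = 0; resistances in Ω):
  Node 1: (V_1 - 12)/30 + (V_1 - 0)/60 = 0
Collecting terms: 0.05 × V_1 = 0.4  =>  V_1 = 8 V
V_th = V_1 - V_2 = 8 - 0 = 8 V
Step 2 — R_th: zero the source — replace V1 by a short circuit (node 2 merges into node 0) — and find the resistance seen between A (node 1) and B (node 0).
Reduce the network between node 1 (A) and node 0 (B) by series/parallel combination:
  Rp1 = R1 ‖ R2 (parallel, both between nodes 0 and 1) = 1/(1/30 + 1/60) = 20 Ω
R_th = 20 Ω

Final answer: V_th = 8 V, R_th = 20 Ω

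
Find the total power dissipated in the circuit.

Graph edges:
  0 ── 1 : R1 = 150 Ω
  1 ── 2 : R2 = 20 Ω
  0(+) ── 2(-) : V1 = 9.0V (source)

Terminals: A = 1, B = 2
Nodal analysis, taking node 2 as the 0 V reference.
Source V1 fixes V_0 = 9 V.
KCL at each unknown node (sum of currents leaving = 0; resistances in Ω):
  Node 1: (V_1 - 9)/150 + (V_1 - 0)/20 = 0
Collecting terms: 0.05667 × V_1 = 0.06  =>  V_1 = 1.059 V
Power in each resistor, P = (ΔV)²/R:
  P_R1 = (9 - 1.059)²/150 = 0.4204 W
  P_R2 = (1.059 - 0)²/20 = 0.05606 W
P_total = P_R1 + P_R2 = 0.4765 W

Final answer: 0.4765 W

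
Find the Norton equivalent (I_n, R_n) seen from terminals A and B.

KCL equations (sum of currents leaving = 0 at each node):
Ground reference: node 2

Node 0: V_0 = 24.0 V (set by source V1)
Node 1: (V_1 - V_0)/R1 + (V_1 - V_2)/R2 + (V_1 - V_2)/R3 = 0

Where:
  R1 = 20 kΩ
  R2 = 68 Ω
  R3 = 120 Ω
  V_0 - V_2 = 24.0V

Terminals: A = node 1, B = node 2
Find the Thévenin equivalent first; then I_n = V_th/R_th and R_n = R_th.
Step 1 — V_th is the open-circuit voltage V_A - V_B (nothing connected across the terminals).
Nodal analysis, taking node 2 as the 0 V reference.
Source V1 fixes V_0 = 24 V.
KCL at each unknown node (sum of currents leaving = 0; resistances in Ω):
  Node 1: (V_1 - 24)/20000 + (V_1 - 0)/68 + (V_1 - 0)/120 = 0
Collecting terms: 0.02309 × V_1 = 0.0012  =>  V_1 = 0.05197 V
V_th = V_1 - V_2 = 0.05197 - 0 = 0.05197 V
Step 2 — R_th: zero the source — replace V1 by a short circuit (node 2 merges into node 0) — and find the resistance seen between A (node 1) and B (node 0).
Reduce the network between node 1 (A) and node 0 (B) by series/parallel combination:
  Rp1 = R1 ‖ R2 ‖ R3 (parallel, all between nodes 0 and 1) = 1/(1/20000 + 1/68 + 1/120) = 43.31 Ω
R_th = 43.31 Ω
I_n = V_th/R_th = 0.05197/43.31 = 0.0012 A, and R_n = R_th = 43.31 Ω

Final answer: I_n = 0.0012 A, R_n = 43.31 Ω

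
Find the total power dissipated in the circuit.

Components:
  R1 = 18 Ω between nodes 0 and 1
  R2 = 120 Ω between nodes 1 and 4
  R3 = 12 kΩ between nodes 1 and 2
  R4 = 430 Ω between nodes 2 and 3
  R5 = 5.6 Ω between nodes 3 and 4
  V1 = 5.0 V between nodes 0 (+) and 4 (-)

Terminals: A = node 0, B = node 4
Nodal analysis, taking node 4 as the 0 V reference.
Source V1 fixes V_0 = 5 V.
KCL at each unknown node (sum of currents leaving = 0; resistances in Ω):
  Node 1: (V_1 - 5)/18 + (V_1 - 0)/120 + (V_1 - V_2)/12000 = 0
  Node 2: (V_2 - V_1)/12000 + (V_2 - V_3)/430 = 0
  Node 3: (V_3 - V_2)/430 + (V_3 - 0)/5.6 = 0
Collecting terms (coefficients in siemens):
  0.06397·V_1 - 0.00008333·V_2 = 0.2778
  0.002409·V_2 - 0.00008333·V_1 - 0.002326·V_3 = 0
  0.1809·V_3 - 0.002326·V_2 = 0
Solving these 3 simultaneous equations (Gaussian elimination) gives:
  V_1 = 4.342 V, V_2 = 0.1521 V, V_3 = 0.001955 V
Power in each resistor, P = (ΔV)²/R:
  P_R1 = (5 - 4.342)²/18 = 0.02403 W
  P_R2 = (4.342 - 0)²/120 = 0.1571 W
  P_R3 = (4.342 - 0.1521)²/12000 = 0.001463 W
  P_R4 = (0.1521 - 0.001955)²/430 = 0.00005243 W
  P_R5 = (0.001955 - 0)²/5.6 = 0.0000006828 W
P_total = P_R1 + P_R2 + P_R3 + P_R4 + P_R5 = 0.1827 W

Final answer: 0.1827 W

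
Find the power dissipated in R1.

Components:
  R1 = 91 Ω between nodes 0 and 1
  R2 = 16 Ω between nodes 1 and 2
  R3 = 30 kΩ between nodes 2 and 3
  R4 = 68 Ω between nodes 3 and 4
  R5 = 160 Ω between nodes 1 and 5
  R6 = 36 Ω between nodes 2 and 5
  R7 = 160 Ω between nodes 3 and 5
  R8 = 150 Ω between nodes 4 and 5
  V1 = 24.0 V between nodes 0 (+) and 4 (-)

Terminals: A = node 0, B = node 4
Nodal analysis, taking node 4 as the 0 V reference.
Source V1 fixes V_0 = 24 V.
KCL at each unknown node (sum of currents leaving = 0; resistances in Ω):
  Node 1: (V_1 - 24)/91 + (V_1 - V_2)/16 + (V_1 - V_5)/160 = 0
  Node 2: (V_2 - V_1)/16 + (V_2 - V_3)/30000 + (V_2 - V_5)/36 = 0
  Node 3: (V_3 - V_2)/30000 + (V_3 - 0)/68 + (V_3 - V_5)/160 = 0
  Node 5: (V_5 - V_1)/160 + (V_5 - V_2)/36 + (V_5 - V_3)/160 + (V_5 - 0)/150 = 0
Collecting terms (coefficients in siemens):
  0.07974·V_1 - 0.0625·V_2 - 0.00625·V_5 = 0.2637
  0.09031·V_2 - 0.0625·V_1 - 0.00003333·V_3 - 0.02778·V_5 = 0
  0.02099·V_3 - 0.00003333·V_2 - 0.00625·V_5 = 0
  0.04694·V_5 - 0.00625·V_1 - 0.02778·V_2 - 0.00625·V_3 = 0
Solving these 4 simultaneous equations (Gaussian elimination) gives:
  V_1 = 14.09 V, V_2 = 12.78 V, V_3 = 2.947 V, V_5 = 9.829 V
I_R1 = (V_0 - V_1)/R1 = (24 - 14.09)/91 = 0.1089 A
P_R1 = I_R1² × R1 = (0.1089)² × 91 = 1.079 W

Final answer: 1.079 W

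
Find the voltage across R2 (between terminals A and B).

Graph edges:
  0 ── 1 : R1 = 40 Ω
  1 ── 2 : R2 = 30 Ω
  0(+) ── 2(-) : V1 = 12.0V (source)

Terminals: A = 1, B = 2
R1 and R2 are in series across V1 (node 0 → node 1 → node 2), and the output A–B is taken across R2, so this is a voltage divider.
Series current: I = V1/(R1 + R2) = 12/(40 + 30) = 12/70 = 0.1714 A
V_R2 = I × R2 = V1 × R2/(R1 + R2) = 12 × 30/70 = 5.143 V

Final answer: 5.143 V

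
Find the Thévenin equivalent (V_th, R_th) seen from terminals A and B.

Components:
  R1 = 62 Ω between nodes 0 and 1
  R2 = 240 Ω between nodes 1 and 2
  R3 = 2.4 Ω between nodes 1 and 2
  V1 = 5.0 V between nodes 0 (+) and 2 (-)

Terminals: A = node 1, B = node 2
Step 1 — V_th is the open-circuit voltage V_A - V_B (nothing connected across the terminals).
Nodal analysis, taking node 2 as the 0 V reference.
Source V1 fixes V_0 = 5 V.
KCL at each unknown node (sum of currents leaving = 0; resistances in Ω):
  Node 1: (V_1 - 5)/62 + (V_1 - 0)/240 + (V_1 - 0)/2.4 = 0
Collecting terms: 0.437 × V_1 = 0.08065  =>  V_1 = 0.1846 V
V_th = V_1 - V_2 = 0.1846 - 0 = 0.1846 V
Step 2 — R_th: zero the source — replace V1 by a short circuit (node 2 merges into node 0) — and find the resistance seen between A (node 1) and B (node 0).
Reduce the network between node 1 (A) and node 0 (B) by series/parallel combination:
  Rp1 = R1 ‖ R2 ‖ R3 (parallel, all between nodes 0 and 1) = 1/(1/62 + 1/240 + 1/2.4) = 2.289 Ω
R_th = 2.289 Ω

Final answer: V_th = 0.1846 V, R_th = 2.289 Ω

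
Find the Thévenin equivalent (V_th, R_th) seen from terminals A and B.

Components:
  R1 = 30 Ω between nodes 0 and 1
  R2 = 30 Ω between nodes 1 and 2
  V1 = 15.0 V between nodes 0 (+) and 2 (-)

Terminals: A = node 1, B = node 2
Step 1 — V_th is the open-circuit voltage V_A - V_B (nothing connected across the terminals).
Nodal analysis, taking node 2 as the 0 V reference.
Source V1 fixes V_0 = 15 V.
KCL at each unknown node (sum of currents leaving = 0; resistances in Ω):
  Node 1: (V_1 - 15)/30 + (V_1 - 0)/30 = 0
Collecting terms: 0.06667 × V_1 = 0.5  =>  V_1 = 7.5 V
V_th = V_1 - V_2 = 7.5 - 0 = 7.5 V
Step 2 — R_th: zero the source — replace V1 by a short circuit (node 2 merges into node 0) — and find the resistance seen between A (node 1) and B (node 0).
Reduce the network between node 1 (A) and node 0 (B) by series/parallel combination:
  Rp1 = R1 ‖ R2 (parallel, both between nodes 0 and 1) = 1/(1/30 + 1/30) = 15 Ω
R_th = 15 Ω

Final answer: V_th = 7.5 V, R_th = 15 Ω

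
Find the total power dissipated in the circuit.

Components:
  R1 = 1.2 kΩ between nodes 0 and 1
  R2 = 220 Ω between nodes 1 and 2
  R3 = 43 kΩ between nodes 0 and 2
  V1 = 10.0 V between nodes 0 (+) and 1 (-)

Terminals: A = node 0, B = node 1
Nodal analysis, taking node 1 as the 0 V reference.
Source V1 fixes V_0 = 10 V.
KCL at each unknown node (sum of currents leaving = 0; resistances in Ω):
  Node 2: (V_2 - 0)/220 + (V_2 - 10)/43000 = 0
Collecting terms: 0.004569 × V_2 = 0.0002326  =>  V_2 = 0.0509 V
Power in each resistor, P = (ΔV)²/R:
  P_R1 = (10 - 0)²/1200 = 0.08333 W
  P_R2 = (0 - 0.0509)²/220 = 0.00001178 W
  P_R3 = (10 - 0.0509)²/43000 = 0.002302 W
P_total = P_R1 + P_R2 + P_R3 = 0.08565 W

Final answer: 0.08565 W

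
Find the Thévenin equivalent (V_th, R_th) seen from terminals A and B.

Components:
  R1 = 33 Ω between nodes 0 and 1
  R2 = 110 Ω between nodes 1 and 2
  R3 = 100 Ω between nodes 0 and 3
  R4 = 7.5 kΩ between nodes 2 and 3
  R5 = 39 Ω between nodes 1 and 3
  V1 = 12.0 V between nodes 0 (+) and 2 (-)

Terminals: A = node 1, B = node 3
Step 1 — V_th is the open-circuit voltage V_A - V_B (nothing connected across the terminals).
Nodal analysis, taking node 2 as the 0 V reference.
Source V1 fixes V_0 = 12 V.
KCL at each unknown node (sum of currents leaving = 0; resistances in Ω):
  Node 1: (V_1 - 12)/33 + (V_1 - 0)/110 + (V_1 - V_3)/39 = 0
  Node 3: (V_3 - 12)/100 + (V_3 - 0)/7500 + (V_3 - V_1)/39 = 0
Collecting terms (coefficients in siemens):
  0.06503·V_1 - 0.02564·V_3 = 0.3636
  0.03577·V_3 - 0.02564·V_1 = 0.12
Determinant D = (0.06503)(0.03577) - (-0.02564)(-0.02564) = 0.001669
V_1 = [(0.3636)(0.03577) - (-0.02564)(0.12)]/D = 9.637 V
V_3 = [(0.06503)(0.12) - (0.3636)(-0.02564)]/D = 10.26 V
V_th = V_1 - V_3 = 9.637 - 10.26 = -0.6245 V
Step 2 — R_th: zero the source — replace V1 by a short circuit (node 2 merges into node 0) — and find the resistance seen between A (node 1) and B (node 3).
Reduce the network between node 1 (A) and node 3 (B) by series/parallel combination:
  Rp1 = R1 ‖ R2 (parallel, both between nodes 0 and 1) = 1/(1/33 + 1/110) = 25.38 Ω
  Rp2 = R3 ‖ R4 (parallel, both between nodes 0 and 3) = 1/(1/100 + 1/7500) = 98.68 Ω
  Rs1 = Rp1 + Rp2 (series, joined only at node 0) = 25.38 + 98.68 = 124.1 Ω
  Rp3 = R5 ‖ Rs1 (parallel, both between nodes 1 and 3) = 1/(1/39 + 1/124.1) = 29.67 Ω
R_th = 29.67 Ω

Final answer: V_th = -0.6245 V, R_th = 29.67 Ω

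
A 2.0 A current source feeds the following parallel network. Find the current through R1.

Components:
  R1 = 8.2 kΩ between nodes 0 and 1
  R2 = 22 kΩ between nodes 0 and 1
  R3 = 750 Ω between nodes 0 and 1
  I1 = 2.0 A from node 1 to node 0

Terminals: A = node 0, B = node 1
All resistors sit directly between nodes 0 and 1, so they are in parallel and share one voltage V; the full source current 2 A splits among them.
1/R_par = 1/8200 + 1/22000 + 1/750 = 0.001501 S  =>  R_par = 666.3 Ω
V = I × R_par = 2 × 666.3 = 1333 V
I_R1 = V/R1 = 1333/8200 = 0.1625 A

Final answer: 0.1625 A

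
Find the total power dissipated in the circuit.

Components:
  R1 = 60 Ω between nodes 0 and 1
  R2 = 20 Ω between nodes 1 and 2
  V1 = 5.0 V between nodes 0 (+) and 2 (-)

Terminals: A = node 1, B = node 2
Nodal analysis, taking node 2 as the 0 V reference.
Source V1 fixes V_0 = 5 V.
KCL at each unknown node (sum of currents leaving = 0; resistances in Ω):
  Node 1: (V_1 - 5)/60 + (V_1 - 0)/20 = 0
Collecting terms: 0.06667 × V_1 = 0.08333  =>  V_1 = 1.25 V
Power in each resistor, P = (ΔV)²/R:
  P_R1 = (5 - 1.25)²/60 = 0.2344 W
  P_R2 = (1.25 - 0)²/20 = 0.07812 W
P_total = P_R1 + P_R2 = 0.3125 W

Final answer: 0.3125 W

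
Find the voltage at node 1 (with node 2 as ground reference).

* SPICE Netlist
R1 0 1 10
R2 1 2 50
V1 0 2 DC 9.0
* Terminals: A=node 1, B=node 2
Nodal analysis, taking node 2 as the 0 V reference.
Source V1 fixes V_0 = 9 V.
KCL at each unknown node (sum of currents leaving = 0; resistances in Ω):
  Node 1: (V_1 - 9)/10 + (V_1 - 0)/50 = 0
Collecting terms: 0.12 × V_1 = 0.9  =>  V_1 = 7.5 V
The requested potential is V_1 = 7.5 V.

Final answer: V_1 = 7.5 V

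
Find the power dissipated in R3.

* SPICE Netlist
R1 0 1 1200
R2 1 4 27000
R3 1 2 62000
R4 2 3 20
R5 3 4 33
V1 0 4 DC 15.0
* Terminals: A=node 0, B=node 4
Nodal analysis, taking node 4 as the 0 V reference.
Source V1 fixes V_0 = 15 V.
KCL at each unknown node (sum of currents leaving = 0; resistances in Ω):
  Node 1: (V_1 - 15)/1200 + (V_1 - 0)/27000 + (V_1 - V_2)/62000 = 0
  Node 2: (V_2 - V_1)/62000 + (V_2 - V_3)/20 = 0
  Node 3: (V_3 - V_2)/20 + (V_3 - 0)/33 = 0
Collecting terms (coefficients in siemens):
  0.0008865·V_1 - 0.00001613·V_2 = 0.0125
  0.05002·V_2 - 0.00001613·V_1 - 0.05·V_3 = 0
  0.0803·V_3 - 0.05·V_2 = 0
Solving these 3 simultaneous equations (Gaussian elimination) gives:
  V_1 = 14.1 V, V_2 = 0.01204 V, V_3 = 0.007499 V
I_R3 = (V_1 - V_2)/R3 = (14.1 - 0.01204)/62000 = 0.0002272 A
P_R3 = I_R3² × R3 = (0.0002272)² × 62000 = 0.003201 W

Final answer: 0.003201 W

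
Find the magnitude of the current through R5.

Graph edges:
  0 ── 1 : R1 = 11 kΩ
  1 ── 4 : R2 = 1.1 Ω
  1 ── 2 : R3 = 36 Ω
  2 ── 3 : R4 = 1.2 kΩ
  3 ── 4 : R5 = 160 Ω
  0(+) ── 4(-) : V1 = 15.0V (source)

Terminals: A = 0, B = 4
Nodal analysis, taking node 4 as the 0 V reference.
Source V1 fixes V_0 = 15 V.
KCL at each unknown node (sum of currents leaving = 0; resistances in Ω):
  Node 1: (V_1 - 15)/11000 + (V_1 - 0)/1.1 + (V_1 - V_2)/36 = 0
  Node 2: (V_2 - V_1)/36 + (V_2 - V_3)/1200 = 0
  Node 3: (V_3 - V_2)/1200 + (V_3 - 0)/160 = 0
Collecting terms (coefficients in siemens):
  0.937·V_1 - 0.02778·V_2 = 0.001364
  0.02861·V_2 - 0.02778·V_1 - 0.0008333·V_3 = 0
  0.007083·V_3 - 0.0008333·V_2 = 0
Solving these 3 simultaneous equations (Gaussian elimination) gives:
  V_1 = 0.001499 V, V_2 = 0.00146 V, V_3 = 0.0001718 V
I_R5 = (V_3 - V_4)/R5 = (0.0001718 - 0)/160 = 0.000001074 A
|I_R5| = 0.000001074 A

Final answer: |I_R5| = 1.074e-06 A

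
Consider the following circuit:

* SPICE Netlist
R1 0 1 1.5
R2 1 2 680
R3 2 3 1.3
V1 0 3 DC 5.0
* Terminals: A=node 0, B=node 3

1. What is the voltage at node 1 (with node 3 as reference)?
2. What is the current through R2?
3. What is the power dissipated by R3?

Nodal analysis, taking node 3 as the 0 V reference.
Source V1 fixes V_0 = 5 V.
KCL at each unknown node (sum of currents leaving = 0; resistances in Ω):
  Node 1: (V_1 - 5)/1.5 + (V_1 - V_2)/680 = 0
  Node 2: (V_2 - V_1)/680 + (V_2 - 0)/1.3 = 0
Collecting terms (coefficients in siemens):
  0.6681·V_1 - 0.001471·V_2 = 3.333
  0.7707·V_2 - 0.001471·V_1 = 0
Determinant D = (0.6681)(0.7707) - (-0.001471)(-0.001471) = 0.5149
V_1 = [(3.333)(0.7707) - (-0.001471)(0)]/D = 4.989 V
V_2 = [(0.6681)(0) - (3.333)(-0.001471)]/D = 0.00952 V
Part 1:
  Read off the nodal solution: V_1 = 4.989 V
Part 2:
  I_R2 = (V_1 - V_2)/R2 = (4.989 - 0.00952)/680 = 0.007323 A
  Magnitude: I_R2 = 0.007323 A
Part 3:
  I_R3 = (V_2 - V_3)/R3 = (0.00952 - 0)/1.3 = 0.007323 A
  P_R3 = I_R3² × R3 = (0.007323)² × 1.3 = 0.00006971 W

Final answers:
1. V_1 = 4.989 V
2. I_R2 = 0.007323 A
3. P_R3 = 6.971e-05 W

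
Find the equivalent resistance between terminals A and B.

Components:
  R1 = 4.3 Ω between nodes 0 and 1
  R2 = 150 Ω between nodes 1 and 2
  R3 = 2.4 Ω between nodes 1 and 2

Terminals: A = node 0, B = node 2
Reduce the network between node 0 (A) and node 2 (B) by series/parallel combination:
  Rp1 = R2 ‖ R3 (parallel, both between nodes 1 and 2) = 1/(1/150 + 1/2.4) = 2.362 Ω
  Rs1 = R1 + Rp1 (series, joined only at node 1) = 4.3 + 2.362 = 6.662 Ω
R_eq = 6.662 Ω

Final answer: 6.662 Ω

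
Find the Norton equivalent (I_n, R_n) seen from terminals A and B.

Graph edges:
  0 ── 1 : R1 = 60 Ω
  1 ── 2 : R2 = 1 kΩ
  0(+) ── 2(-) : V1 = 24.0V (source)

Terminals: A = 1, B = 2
Find the Thévenin equivalent first; then I_n = V_th/R_th and R_n = R_th.
Step 1 — V_th is the open-circuit voltage V_A - V_B (nothing connected across the terminals).
Nodal analysis, taking node 2 as the 0 V reference.
Source V1 fixes V_0 = 24 V.
KCL at each unknown node (sum of currents leaving = 0; resistances in Ω):
  Node 1: (V_1 - 24)/60 + (V_1 - 0)/1000 = 0
Collecting terms: 0.01767 × V_1 = 0.4  =>  V_1 = 22.64 V
V_th = V_1 - V_2 = 22.64 - 0 = 22.64 V
Step 2 — R_th: zero the source — replace V1 by a short circuit (node 2 merges into node 0) — and find the resistance seen between A (node 1) and B (node 0).
Reduce the network between node 1 (A) and node 0 (B) by series/parallel combination:
  Rp1 = R1 ‖ R2 (parallel, both between nodes 0 and 1) = 1/(1/60 + 1/1000) = 56.6 Ω
R_th = 56.6 Ω
I_n = V_th/R_th = 22.64/56.6 = 0.4 A, and R_n = R_th = 56.6 Ω

Final answer: I_n = 0.4 A, R_n = 56.6 Ω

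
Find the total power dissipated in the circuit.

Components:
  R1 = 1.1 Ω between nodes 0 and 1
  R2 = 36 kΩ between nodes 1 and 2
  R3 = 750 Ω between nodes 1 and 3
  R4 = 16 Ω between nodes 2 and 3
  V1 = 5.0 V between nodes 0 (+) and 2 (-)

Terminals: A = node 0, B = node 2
Nodal analysis, taking node 2 as the 0 V reference.
Source V1 fixes V_0 = 5 V.
KCL at each unknown node (sum of currents leaving = 0; resistances in Ω):
  Node 1: (V_1 - 5)/1.1 + (V_1 - 0)/36000 + (V_1 - V_3)/750 = 0
  Node 3: (V_3 - V_1)/750 + (V_3 - 0)/16 = 0
Collecting terms (coefficients in siemens):
  0.9105·V_1 - 0.001333·V_3 = 4.545
  0.06383·V_3 - 0.001333·V_1 = 0
Determinant D = (0.9105)(0.06383) - (-0.001333)(-0.001333) = 0.05812
V_1 = [(4.545)(0.06383) - (-0.001333)(0)]/D = 4.993 V
V_3 = [(0.9105)(0) - (4.545)(-0.001333)]/D = 0.1043 V
Power in each resistor, P = (ΔV)²/R:
  P_R1 = (5 - 4.993)²/1.1 = 0.00004874 W
  P_R2 = (4.993 - 0)²/36000 = 0.0006924 W
  P_R3 = (4.993 - 0.1043)²/750 = 0.03186 W
  P_R4 = (0 - 0.1043)²/16 = 0.0006797 W
P_total = P_R1 + P_R2 + P_R3 + P_R4 = 0.03328 W

Final answer: 0.03328 W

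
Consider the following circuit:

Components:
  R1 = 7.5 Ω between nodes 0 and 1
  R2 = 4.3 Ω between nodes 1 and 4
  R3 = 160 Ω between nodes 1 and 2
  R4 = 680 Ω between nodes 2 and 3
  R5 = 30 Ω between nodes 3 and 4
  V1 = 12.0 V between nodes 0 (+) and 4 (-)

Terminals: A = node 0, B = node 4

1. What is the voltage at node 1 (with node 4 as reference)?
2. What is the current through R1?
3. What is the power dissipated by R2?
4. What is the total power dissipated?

Nodal analysis, taking node 4 as the 0 V reference.
Source V1 fixes V_0 = 12 V.
KCL at each unknown node (sum of currents leaving = 0; resistances in Ω):
  Node 1: (V_1 - 12)/7.5 + (V_1 - 0)/4.3 + (V_1 - V_2)/160 = 0
  Node 2: (V_2 - V_1)/160 + (V_2 - V_3)/680 = 0
  Node 3: (V_3 - V_2)/680 + (V_3 - 0)/30 = 0
Collecting terms (coefficients in siemens):
  0.3721·V_1 - 0.00625·V_2 = 1.6
  0.007721·V_2 - 0.00625·V_1 - 0.001471·V_3 = 0
  0.0348·V_3 - 0.001471·V_2 = 0
Solving these 3 simultaneous equations (Gaussian elimination) gives:
  V_1 = 4.359 V, V_2 = 3.557 V, V_3 = 0.1503 V
Part 1:
  Read off the nodal solution: V_1 = 4.359 V
Part 2:
  I_R1 = (V_0 - V_1)/R1 = (12 - 4.359)/7.5 = 1.019 A
  Magnitude: I_R1 = 1.019 A
Part 3:
  I_R2 = (V_1 - V_4)/R2 = (4.359 - 0)/4.3 = 1.014 A
  P_R2 = I_R2² × R2 = (1.014)² × 4.3 = 4.419 W
Part 4:
  Power in each resistor, P = (ΔV)²/R:
    P_R1 = (12 - 4.359)²/7.5 = 7.784 W
    P_R2 = (4.359 - 0)²/4.3 = 4.419 W
    P_R3 = (4.359 - 3.557)²/160 = 0.004017 W
    P_R4 = (3.557 - 0.1503)²/680 = 0.01707 W
    P_R5 = (0.1503 - 0)²/30 = 0.0007532 W
  P_total = P_R1 + P_R2 + P_R3 + P_R4 + P_R5 = 12.23 W

Final answers:
1. V_1 = 4.359 V
2. I_R1 = 1.019 A
3. P_R2 = 4.419 W
4. P_total = 12.23 W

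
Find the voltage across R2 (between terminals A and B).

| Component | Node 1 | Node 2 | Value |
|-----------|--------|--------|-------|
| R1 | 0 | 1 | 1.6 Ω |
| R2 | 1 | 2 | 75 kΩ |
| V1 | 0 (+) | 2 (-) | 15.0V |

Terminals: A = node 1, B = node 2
R1 and R2 are in series across V1 (node 0 → node 1 → node 2), and the output A–B is taken across R2, so this is a voltage divider.
Series current: I = V1/(R1 + R2) = 15/(1.6 + 75000) = 15/75000 = 0.0002 A
V_R2 = I × R2 = V1 × R2/(R1 + R2) = 15 × 75000/75000 = 15 V

Final answer: 15 V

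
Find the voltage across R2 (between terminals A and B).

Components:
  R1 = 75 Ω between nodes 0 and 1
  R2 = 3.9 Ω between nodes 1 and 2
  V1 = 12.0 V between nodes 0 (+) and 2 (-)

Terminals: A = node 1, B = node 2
R1 and R2 are in series across V1 (node 0 → node 1 → node 2), and the output A–B is taken across R2, so this is a voltage divider.
Series current: I = V1/(R1 + R2) = 12/(75 + 3.9) = 12/78.9 = 0.1521 A
V_R2 = I × R2 = V1 × R2/(R1 + R2) = 12 × 3.9/78.9 = 0.5932 V

Final answer: 0.5932 V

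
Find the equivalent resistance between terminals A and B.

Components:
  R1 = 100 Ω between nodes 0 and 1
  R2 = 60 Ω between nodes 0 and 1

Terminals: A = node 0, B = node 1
Reduce the network between node 0 (A) and node 1 (B) by series/parallel combination:
  Rp1 = R1 ‖ R2 (parallel, both between nodes 0 and 1) = 1/(1/100 + 1/60) = 37.5 Ω
R_eq = 37.5 Ω

Final answer: 37.5 Ω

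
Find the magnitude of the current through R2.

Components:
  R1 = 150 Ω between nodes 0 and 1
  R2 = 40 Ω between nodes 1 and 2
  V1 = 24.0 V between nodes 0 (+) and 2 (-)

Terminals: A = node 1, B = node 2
Nodal analysis, taking node 2 as the 0 V reference.
Source V1 fixes V_0 = 24 V.
KCL at each unknown node (sum of currents leaving = 0; resistances in Ω):
  Node 1: (V_1 - 24)/150 + (V_1 - 0)/40 = 0
Collecting terms: 0.03167 × V_1 = 0.16  =>  V_1 = 5.053 V
I_R2 = (V_1 - V_2)/R2 = (5.053 - 0)/40 = 0.1263 A
|I_R2| = 0.1263 A

Final answer: |I_R2| = 0.1263 A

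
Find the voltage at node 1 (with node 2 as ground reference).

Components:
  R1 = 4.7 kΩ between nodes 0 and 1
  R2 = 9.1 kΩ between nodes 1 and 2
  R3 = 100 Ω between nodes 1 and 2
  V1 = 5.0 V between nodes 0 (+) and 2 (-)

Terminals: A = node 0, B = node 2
Nodal analysis, taking node 2 as the 0 V reference.
Source V1 fixes V_0 = 5 V.
KCL at each unknown node (sum of currents leaving = 0; resistances in Ω):
  Node 1: (V_1 - 5)/4700 + (V_1 - 0)/9100 + (V_1 - 0)/100 = 0
Collecting terms: 0.01032 × V_1 = 0.001064  =>  V_1 = 0.1031 V
The requested potential is V_1 = 0.1031 V.

Final answer: V_1 = 0.1031 V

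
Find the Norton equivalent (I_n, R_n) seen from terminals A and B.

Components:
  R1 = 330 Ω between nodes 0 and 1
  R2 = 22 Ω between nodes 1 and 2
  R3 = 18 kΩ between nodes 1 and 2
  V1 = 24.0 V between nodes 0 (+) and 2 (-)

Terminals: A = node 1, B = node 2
Find the Thévenin equivalent first; then I_n = V_th/R_th and R_n = R_th.
Step 1 — V_th is the open-circuit voltage V_A - V_B (nothing connected across the terminals).
Nodal analysis, taking node 2 as the 0 V reference.
Source V1 fixes V_0 = 24 V.
KCL at each unknown node (sum of currents leaving = 0; resistances in Ω):
  Node 1: (V_1 - 24)/330 + (V_1 - 0)/22 + (V_1 - 0)/18000 = 0
Collecting terms: 0.04854 × V_1 = 0.07273  =>  V_1 = 1.498 V
V_th = V_1 - V_2 = 1.498 - 0 = 1.498 V
Step 2 — R_th: zero the source — replace V1 by a short circuit (node 2 merges into node 0) — and find the resistance seen between A (node 1) and B (node 0).
Reduce the network between node 1 (A) and node 0 (B) by series/parallel combination:
  Rp1 = R1 ‖ R2 ‖ R3 (parallel, all between nodes 0 and 1) = 1/(1/330 + 1/22 + 1/18000) = 20.6 Ω
R_th = 20.6 Ω
I_n = V_th/R_th = 1.498/20.6 = 0.07273 A, and R_n = R_th = 20.6 Ω

Final answer: I_n = 0.07273 A, R_n = 20.6 Ω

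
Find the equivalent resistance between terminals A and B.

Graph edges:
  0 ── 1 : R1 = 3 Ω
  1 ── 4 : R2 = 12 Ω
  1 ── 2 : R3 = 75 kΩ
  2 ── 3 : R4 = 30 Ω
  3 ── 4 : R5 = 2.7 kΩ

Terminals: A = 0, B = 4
Reduce the network between node 0 (A) and node 4 (B) by series/parallel combination:
  Rs1 = R3 + R4 (series, joined only at node 2) = 75000 + 30 = 75030 Ω
  Rs2 = R5 + Rs1 (series, joined only at node 3) = 2700 + 75030 = 77730 Ω
  Rp1 = R2 ‖ Rs2 (parallel, both between nodes 1 and 4) = 1/(1/12 + 1/77730) = 12 Ω
  Rs3 = R1 + Rp1 (series, joined only at node 1) = 3 + 12 = 15 Ω
R_eq = 15 Ω

Final answer: 15 Ω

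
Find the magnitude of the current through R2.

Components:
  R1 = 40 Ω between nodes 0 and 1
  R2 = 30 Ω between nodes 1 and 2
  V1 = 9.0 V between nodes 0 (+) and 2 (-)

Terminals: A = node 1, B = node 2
Nodal analysis, taking node 2 as the 0 V reference.
Source V1 fixes V_0 = 9 V.
KCL at each unknown node (sum of currents leaving = 0; resistances in Ω):
  Node 1: (V_1 - 9)/40 + (V_1 - 0)/30 = 0
Collecting terms: 0.05833 × V_1 = 0.225  =>  V_1 = 3.857 V
I_R2 = (V_1 - V_2)/R2 = (3.857 - 0)/30 = 0.1286 A
|I_R2| = 0.1286 A

Final answer: |I_R2| = 0.1286 A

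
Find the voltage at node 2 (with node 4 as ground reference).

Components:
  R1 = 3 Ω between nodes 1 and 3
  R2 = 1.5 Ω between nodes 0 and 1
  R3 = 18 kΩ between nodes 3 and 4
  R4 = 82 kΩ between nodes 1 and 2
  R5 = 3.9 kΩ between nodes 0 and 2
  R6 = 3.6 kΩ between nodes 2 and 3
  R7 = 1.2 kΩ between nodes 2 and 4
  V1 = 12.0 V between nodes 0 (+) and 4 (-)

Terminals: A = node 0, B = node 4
Nodal analysis, taking node 4 as the 0 V reference.
Source V1 fixes V_0 = 12 V.
KCL at each unknown node (sum of currents leaving = 0; resistances in Ω):
  Node 1: (V_1 - V_3)/3 + (V_1 - 12)/1.5 + (V_1 - V_2)/82000 = 0
  Node 2: (V_2 - V_1)/82000 + (V_2 - 12)/3900 + (V_2 - V_3)/3600 + (V_2 - 0)/1200 = 0
  Node 3: (V_3 - V_1)/3 + (V_3 - 0)/18000 + (V_3 - V_2)/3600 = 0
Collecting terms (coefficients in siemens):
  1·V_1 - 0.0000122·V_2 - 0.3333·V_3 = 8
  0.00138·V_2 - 0.0000122·V_1 - 0.0002778·V_3 = 0.003077
  0.3337·V_3 - 0.3333·V_1 - 0.0002778·V_2 = 0
Solving these 3 simultaneous equations (Gaussian elimination) gives:
  V_1 = 12 V, V_2 = 4.75 V, V_3 = 11.99 V
The requested potential is V_2 = 4.75 V.

Final answer: V_2 = 4.75 V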